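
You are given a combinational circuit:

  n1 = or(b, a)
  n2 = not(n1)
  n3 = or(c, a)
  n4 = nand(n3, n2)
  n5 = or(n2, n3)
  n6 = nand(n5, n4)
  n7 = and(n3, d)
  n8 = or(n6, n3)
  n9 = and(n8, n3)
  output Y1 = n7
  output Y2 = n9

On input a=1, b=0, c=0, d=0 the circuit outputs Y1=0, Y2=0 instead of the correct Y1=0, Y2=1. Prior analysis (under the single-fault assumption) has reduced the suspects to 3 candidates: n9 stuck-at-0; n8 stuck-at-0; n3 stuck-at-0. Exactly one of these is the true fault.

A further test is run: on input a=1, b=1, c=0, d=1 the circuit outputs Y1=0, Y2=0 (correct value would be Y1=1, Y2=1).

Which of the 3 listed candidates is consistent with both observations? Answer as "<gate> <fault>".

Evaluate each candidate on input a=1, b=1, c=0, d=1:
  n9 stuck-at-0: n1=1, n2=0, n3=1, n4=1, n5=1, n6=0, n7=1, n8=1, n9=0 [stuck-at-0] → Y1=1, Y2=0 — eliminated
  n8 stuck-at-0: n1=1, n2=0, n3=1, n4=1, n5=1, n6=0, n7=1, n8=0 [stuck-at-0], n9=0 → Y1=1, Y2=0 — eliminated
  n3 stuck-at-0: n1=1, n2=0, n3=0 [stuck-at-0], n4=1, n5=0, n6=1, n7=0, n8=1, n9=0 → Y1=0, Y2=0 — matches
Only n3 stuck-at-0 reproduces the observed Y1=0, Y2=0.

n3 stuck-at-0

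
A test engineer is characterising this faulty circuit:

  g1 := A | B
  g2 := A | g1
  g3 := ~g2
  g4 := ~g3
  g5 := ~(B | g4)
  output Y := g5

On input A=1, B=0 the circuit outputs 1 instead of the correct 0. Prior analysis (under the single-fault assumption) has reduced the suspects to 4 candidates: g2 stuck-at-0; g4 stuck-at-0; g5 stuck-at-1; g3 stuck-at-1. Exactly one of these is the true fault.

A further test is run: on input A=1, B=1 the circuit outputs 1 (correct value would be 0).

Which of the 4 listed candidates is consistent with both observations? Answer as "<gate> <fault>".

g5 stuck-at-1

Evaluate each candidate on input A=1, B=1:
  g2 stuck-at-0: g1=1, g2=0 [stuck-at-0], g3=1, g4=0, g5=0 → 0 — eliminated
  g4 stuck-at-0: g1=1, g2=1, g3=0, g4=0 [stuck-at-0], g5=0 → 0 — eliminated
  g5 stuck-at-1: g1=1, g2=1, g3=0, g4=1, g5=1 [stuck-at-1] → 1 — matches
  g3 stuck-at-1: g1=1, g2=1, g3=1 [stuck-at-1], g4=0, g5=0 → 0 — eliminated
Only g5 stuck-at-1 reproduces the observed 1.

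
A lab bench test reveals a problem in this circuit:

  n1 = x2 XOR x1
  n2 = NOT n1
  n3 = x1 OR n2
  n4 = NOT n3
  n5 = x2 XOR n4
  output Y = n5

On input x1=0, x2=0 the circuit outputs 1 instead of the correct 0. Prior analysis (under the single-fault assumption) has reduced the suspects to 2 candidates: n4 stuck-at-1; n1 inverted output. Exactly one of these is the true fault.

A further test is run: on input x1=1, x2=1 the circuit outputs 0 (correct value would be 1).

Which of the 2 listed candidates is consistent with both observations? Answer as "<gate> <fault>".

n4 stuck-at-1

Evaluate each candidate on input x1=1, x2=1:
  n4 stuck-at-1: n1=0, n2=1, n3=1, n4=1 [stuck-at-1], n5=0 → 0 — matches
  n1 inverted output: n1=1 [inverted output], n2=0, n3=1, n4=0, n5=1 → 1 — eliminated
Only n4 stuck-at-1 reproduces the observed 0.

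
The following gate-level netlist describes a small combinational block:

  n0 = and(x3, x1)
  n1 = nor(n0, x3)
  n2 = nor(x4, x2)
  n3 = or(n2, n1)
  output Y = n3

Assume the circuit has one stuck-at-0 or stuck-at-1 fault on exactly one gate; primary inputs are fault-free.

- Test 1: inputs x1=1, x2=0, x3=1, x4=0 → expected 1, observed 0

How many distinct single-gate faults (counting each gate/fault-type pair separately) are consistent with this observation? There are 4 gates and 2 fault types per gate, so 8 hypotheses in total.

2

Fault-free: n0=1, n1=0, n2=1, n3=1 → 1. Observed 0.
  n0 stuck-at-0: output 1 ✗
  n0 stuck-at-1: output 1 ✗
  n1 stuck-at-0: output 1 ✗
  n1 stuck-at-1: output 1 ✗
  n2 stuck-at-0: output 0 ✓
  n2 stuck-at-1: output 1 ✗
  n3 stuck-at-0: output 0 ✓
  n3 stuck-at-1: output 1 ✗
Consistent faults: {n2 stuck-at-0, n3 stuck-at-0} — 2 in all.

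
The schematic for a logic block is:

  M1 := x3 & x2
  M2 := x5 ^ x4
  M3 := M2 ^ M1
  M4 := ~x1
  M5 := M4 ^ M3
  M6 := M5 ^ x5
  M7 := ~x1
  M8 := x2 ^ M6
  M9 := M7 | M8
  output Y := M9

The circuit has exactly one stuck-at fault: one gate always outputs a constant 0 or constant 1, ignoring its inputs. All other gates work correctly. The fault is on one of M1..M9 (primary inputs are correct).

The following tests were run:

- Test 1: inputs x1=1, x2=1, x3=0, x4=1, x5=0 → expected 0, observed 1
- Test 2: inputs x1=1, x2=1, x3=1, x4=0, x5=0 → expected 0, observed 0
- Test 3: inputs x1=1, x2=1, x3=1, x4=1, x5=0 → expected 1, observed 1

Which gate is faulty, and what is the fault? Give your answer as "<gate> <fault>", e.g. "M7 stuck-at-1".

M1 stuck-at-1

Fault-free values for test 1 (x1=1, x2=1, x3=0, x4=1, x5=0): M1=0, M2=1, M3=1, M4=0, M5=1, M6=1, M7=0, M8=0, M9=0, giving Y=0. Observed 1.
Test 1: faults giving observed 1 are {M1 stuck-at-1, M2 stuck-at-0, M3 stuck-at-0, M4 stuck-at-1, M5 stuck-at-0, M6 stuck-at-0, M7 stuck-at-1, M8 stuck-at-1, M9 stuck-at-1}.
Test 2 (x1=1, x2=1, x3=1, x4=0, x5=0): fault-free M1=1, M2=0, M3=1, M4=0, M5=1, M6=1, M7=0, M8=0, M9=0 → 0; observed 0. Eliminates M3 stuck-at-0, M4 stuck-at-1, M5 stuck-at-0, M6 stuck-at-0, M7 stuck-at-1, M8 stuck-at-1, M9 stuck-at-1.
Test 3 (x1=1, x2=1, x3=1, x4=1, x5=0): fault-free M1=1, M2=1, M3=0, M4=0, M5=0, M6=0, M7=0, M8=1, M9=1 → 1; observed 1. Eliminates M2 stuck-at-0.
Only M1 stuck-at-1 is consistent with every test.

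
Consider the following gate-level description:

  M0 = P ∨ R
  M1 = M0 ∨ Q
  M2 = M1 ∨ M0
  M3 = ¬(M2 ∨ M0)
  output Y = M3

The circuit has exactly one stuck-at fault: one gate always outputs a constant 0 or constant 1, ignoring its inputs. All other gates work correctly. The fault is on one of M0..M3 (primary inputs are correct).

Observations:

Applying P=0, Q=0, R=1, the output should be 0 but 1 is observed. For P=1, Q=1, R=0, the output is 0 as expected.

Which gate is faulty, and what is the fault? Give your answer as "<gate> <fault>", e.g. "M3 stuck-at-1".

Fault-free values for test 1 (P=0, Q=0, R=1): M0=1, M1=1, M2=1, M3=0, giving Y=0. Observed 1.
Test 1: faults giving observed 1 are {M0 stuck-at-0, M3 stuck-at-1}.
Test 2 (P=1, Q=1, R=0): fault-free M0=1, M1=1, M2=1, M3=0 → 0; observed 0. Eliminates M3 stuck-at-1.
Only M0 stuck-at-0 is consistent with every test.

M0 stuck-at-0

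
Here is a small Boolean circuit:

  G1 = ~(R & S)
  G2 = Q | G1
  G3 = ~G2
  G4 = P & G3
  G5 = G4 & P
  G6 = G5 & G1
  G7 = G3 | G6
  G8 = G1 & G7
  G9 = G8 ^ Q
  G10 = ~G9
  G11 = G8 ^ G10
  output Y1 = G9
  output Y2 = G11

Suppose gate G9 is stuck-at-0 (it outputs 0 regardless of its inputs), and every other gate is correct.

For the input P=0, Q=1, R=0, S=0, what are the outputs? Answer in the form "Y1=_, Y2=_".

Y1=0, Y2=1

Propagate with G9 forced: G1=1, G2=1, G3=0, G4=0, G5=0, G6=0, G7=0, G8=0, G9=0 [stuck-at-0], G10=1, G11=1.
So the outputs are Y1=0, Y2=1. (Without the fault they would be Y1=1, Y2=0.)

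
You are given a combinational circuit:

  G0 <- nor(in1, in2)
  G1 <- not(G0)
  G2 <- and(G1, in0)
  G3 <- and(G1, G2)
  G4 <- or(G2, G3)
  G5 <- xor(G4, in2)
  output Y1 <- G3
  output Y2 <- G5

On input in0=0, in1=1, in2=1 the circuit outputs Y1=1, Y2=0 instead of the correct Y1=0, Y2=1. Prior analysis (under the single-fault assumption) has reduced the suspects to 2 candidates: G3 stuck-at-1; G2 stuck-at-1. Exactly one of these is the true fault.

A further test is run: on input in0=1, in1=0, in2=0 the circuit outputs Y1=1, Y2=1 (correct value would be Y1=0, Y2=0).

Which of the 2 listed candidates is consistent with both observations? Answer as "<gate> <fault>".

G3 stuck-at-1

Evaluate each candidate on input in0=1, in1=0, in2=0:
  G3 stuck-at-1: G0=1, G1=0, G2=0, G3=1 [stuck-at-1], G4=1, G5=1 → Y1=1, Y2=1 — matches
  G2 stuck-at-1: G0=1, G1=0, G2=1 [stuck-at-1], G3=0, G4=1, G5=1 → Y1=0, Y2=1 — eliminated
Only G3 stuck-at-1 reproduces the observed Y1=1, Y2=1.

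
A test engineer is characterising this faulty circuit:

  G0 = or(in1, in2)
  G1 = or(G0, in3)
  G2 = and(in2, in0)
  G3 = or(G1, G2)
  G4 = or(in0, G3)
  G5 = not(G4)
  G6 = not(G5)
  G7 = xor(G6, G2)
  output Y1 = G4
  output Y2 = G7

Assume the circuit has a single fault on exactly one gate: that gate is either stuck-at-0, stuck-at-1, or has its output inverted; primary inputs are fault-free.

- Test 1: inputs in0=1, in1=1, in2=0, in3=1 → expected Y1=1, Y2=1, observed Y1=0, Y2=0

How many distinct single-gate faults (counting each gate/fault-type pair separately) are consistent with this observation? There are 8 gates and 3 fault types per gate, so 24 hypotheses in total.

2

Fault-free: G0=1, G1=1, G2=0, G3=1, G4=1, G5=0, G6=1, G7=1 → Y1=1, Y2=1. Observed Y1=0, Y2=0.
  G0: none of the 3 fault types match ✗
  G1: none of the 3 fault types match ✗
  G2: none of the 3 fault types match ✗
  G3: none of the 3 fault types match ✗
  G4: stuck-at-0, inverted output ✓; others ✗
  G5: none of the 3 fault types match ✗
  G6: none of the 3 fault types match ✗
  G7: none of the 3 fault types match ✗
Consistent faults: {G4 stuck-at-0, G4 inverted output} — 2 in all.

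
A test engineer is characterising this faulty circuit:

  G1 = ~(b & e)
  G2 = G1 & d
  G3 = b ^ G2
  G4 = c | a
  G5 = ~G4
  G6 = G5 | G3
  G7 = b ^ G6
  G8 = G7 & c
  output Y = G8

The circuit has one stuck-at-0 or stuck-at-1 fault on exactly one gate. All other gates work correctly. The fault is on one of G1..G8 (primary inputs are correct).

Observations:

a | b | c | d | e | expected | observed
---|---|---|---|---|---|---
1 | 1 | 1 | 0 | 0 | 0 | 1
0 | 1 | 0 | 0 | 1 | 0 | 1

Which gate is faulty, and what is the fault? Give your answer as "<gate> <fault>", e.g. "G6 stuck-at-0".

G8 stuck-at-1

Fault-free values for test 1 (a=1, b=1, c=1, d=0, e=0): G1=1, G2=0, G3=1, G4=1, G5=0, G6=1, G7=0, G8=0, giving Y=0. Observed 1.
Test 1: faults giving observed 1 are {G2 stuck-at-1, G3 stuck-at-0, G6 stuck-at-0, G7 stuck-at-1, G8 stuck-at-1}.
Test 2 (a=0, b=1, c=0, d=0, e=1): fault-free G1=0, G2=0, G3=1, G4=0, G5=1, G6=1, G7=0, G8=0 → 0; observed 1. Eliminates G2 stuck-at-1, G3 stuck-at-0, G6 stuck-at-0, G7 stuck-at-1.
Only G8 stuck-at-1 is consistent with every test.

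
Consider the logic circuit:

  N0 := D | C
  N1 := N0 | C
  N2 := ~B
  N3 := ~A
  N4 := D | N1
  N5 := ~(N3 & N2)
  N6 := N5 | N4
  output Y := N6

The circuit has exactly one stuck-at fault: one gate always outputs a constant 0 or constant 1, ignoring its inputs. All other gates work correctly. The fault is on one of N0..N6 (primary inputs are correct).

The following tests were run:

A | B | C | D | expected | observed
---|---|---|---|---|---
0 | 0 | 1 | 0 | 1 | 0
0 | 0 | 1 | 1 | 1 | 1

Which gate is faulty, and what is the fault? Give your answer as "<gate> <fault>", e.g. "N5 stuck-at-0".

Fault-free values for test 1 (A=0, B=0, C=1, D=0): N0=1, N1=1, N2=1, N3=1, N4=1, N5=0, N6=1, giving Y=1. Observed 0.
Test 1: faults giving observed 0 are {N1 stuck-at-0, N4 stuck-at-0, N6 stuck-at-0}.
Test 2 (A=0, B=0, C=1, D=1): fault-free N0=1, N1=1, N2=1, N3=1, N4=1, N5=0, N6=1 → 1; observed 1. Eliminates N4 stuck-at-0, N6 stuck-at-0.
Only N1 stuck-at-0 is consistent with every test.

N1 stuck-at-0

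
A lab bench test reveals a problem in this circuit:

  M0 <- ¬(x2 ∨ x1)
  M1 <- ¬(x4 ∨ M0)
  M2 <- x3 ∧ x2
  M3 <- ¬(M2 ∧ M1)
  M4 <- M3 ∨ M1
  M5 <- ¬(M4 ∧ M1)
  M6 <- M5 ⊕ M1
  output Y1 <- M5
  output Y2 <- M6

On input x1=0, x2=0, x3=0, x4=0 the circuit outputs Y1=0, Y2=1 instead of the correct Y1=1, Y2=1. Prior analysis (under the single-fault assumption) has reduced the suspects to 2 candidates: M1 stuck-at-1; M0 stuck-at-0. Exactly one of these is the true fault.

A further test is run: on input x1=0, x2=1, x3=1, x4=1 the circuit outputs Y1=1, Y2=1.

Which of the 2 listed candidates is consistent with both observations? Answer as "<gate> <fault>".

M0 stuck-at-0

Evaluate each candidate on input x1=0, x2=1, x3=1, x4=1:
  M1 stuck-at-1: M0=0, M1=1 [stuck-at-1], M2=1, M3=0, M4=1, M5=0, M6=1 → Y1=0, Y2=1 — eliminated
  M0 stuck-at-0: M0=0 [stuck-at-0], M1=0, M2=1, M3=1, M4=1, M5=1, M6=1 → Y1=1, Y2=1 — matches
Only M0 stuck-at-0 reproduces the observed Y1=1, Y2=1.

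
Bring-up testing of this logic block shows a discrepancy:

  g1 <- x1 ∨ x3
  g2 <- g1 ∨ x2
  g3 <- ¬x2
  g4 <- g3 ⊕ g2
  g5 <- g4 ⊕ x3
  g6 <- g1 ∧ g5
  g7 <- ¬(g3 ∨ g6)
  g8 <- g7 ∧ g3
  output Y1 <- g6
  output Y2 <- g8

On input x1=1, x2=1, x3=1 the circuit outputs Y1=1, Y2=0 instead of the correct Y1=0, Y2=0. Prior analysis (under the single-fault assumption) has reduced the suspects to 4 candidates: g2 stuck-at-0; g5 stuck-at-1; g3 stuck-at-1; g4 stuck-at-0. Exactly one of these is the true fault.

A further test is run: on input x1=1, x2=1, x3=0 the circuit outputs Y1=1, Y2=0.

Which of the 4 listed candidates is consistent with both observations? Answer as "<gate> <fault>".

Evaluate each candidate on input x1=1, x2=1, x3=0:
  g2 stuck-at-0: g1=1, g2=0 [stuck-at-0], g3=0, g4=0, g5=0, g6=0, g7=1, g8=0 → Y1=0, Y2=0 — eliminated
  g5 stuck-at-1: g1=1, g2=1, g3=0, g4=1, g5=1 [stuck-at-1], g6=1, g7=0, g8=0 → Y1=1, Y2=0 — matches
  g3 stuck-at-1: g1=1, g2=1, g3=1 [stuck-at-1], g4=0, g5=0, g6=0, g7=0, g8=0 → Y1=0, Y2=0 — eliminated
  g4 stuck-at-0: g1=1, g2=1, g3=0, g4=0 [stuck-at-0], g5=0, g6=0, g7=1, g8=0 → Y1=0, Y2=0 — eliminated
Only g5 stuck-at-1 reproduces the observed Y1=1, Y2=0.

g5 stuck-at-1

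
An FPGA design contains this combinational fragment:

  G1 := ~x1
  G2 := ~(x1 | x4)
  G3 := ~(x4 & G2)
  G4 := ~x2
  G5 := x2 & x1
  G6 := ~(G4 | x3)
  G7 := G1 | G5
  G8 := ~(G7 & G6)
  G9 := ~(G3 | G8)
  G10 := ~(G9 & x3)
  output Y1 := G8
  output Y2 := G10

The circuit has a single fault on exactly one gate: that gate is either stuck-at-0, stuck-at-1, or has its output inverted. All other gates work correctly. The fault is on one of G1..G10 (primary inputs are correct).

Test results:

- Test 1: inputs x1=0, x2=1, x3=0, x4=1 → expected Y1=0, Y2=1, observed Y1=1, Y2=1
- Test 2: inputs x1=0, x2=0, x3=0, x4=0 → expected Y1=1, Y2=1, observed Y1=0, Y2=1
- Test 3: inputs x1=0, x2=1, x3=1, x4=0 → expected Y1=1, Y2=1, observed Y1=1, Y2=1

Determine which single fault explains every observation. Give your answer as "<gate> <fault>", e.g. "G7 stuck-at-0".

Fault-free values for test 1 (x1=0, x2=1, x3=0, x4=1): G1=1, G2=0, G3=1, G4=0, G5=0, G6=1, G7=1, G8=0, G9=0, G10=1, giving Y1=0, Y2=1. Observed Y1=1, Y2=1.
Test 1: faults giving observed Y1=1, Y2=1 are {G1 stuck-at-0, G1 inverted output, G4 stuck-at-1, G4 inverted output, G6 stuck-at-0, G6 inverted output, G7 stuck-at-0, G7 inverted output, G8 stuck-at-1, G8 inverted output}.
Test 2 (x1=0, x2=0, x3=0, x4=0): fault-free G1=1, G2=1, G3=1, G4=1, G5=0, G6=0, G7=1, G8=1, G9=0, G10=1 → Y1=1, Y2=1; observed Y1=0, Y2=1. Eliminates G1 stuck-at-0, G1 inverted output, G4 stuck-at-1, G6 stuck-at-0, G7 stuck-at-0, G7 inverted output, G8 stuck-at-1.
Test 3 (x1=0, x2=1, x3=1, x4=0): fault-free G1=1, G2=1, G3=1, G4=0, G5=0, G6=0, G7=1, G8=1, G9=0, G10=1 → Y1=1, Y2=1; observed Y1=1, Y2=1. Eliminates G6 inverted output, G8 inverted output.
Only G4 inverted output is consistent with every test.

G4 inverted output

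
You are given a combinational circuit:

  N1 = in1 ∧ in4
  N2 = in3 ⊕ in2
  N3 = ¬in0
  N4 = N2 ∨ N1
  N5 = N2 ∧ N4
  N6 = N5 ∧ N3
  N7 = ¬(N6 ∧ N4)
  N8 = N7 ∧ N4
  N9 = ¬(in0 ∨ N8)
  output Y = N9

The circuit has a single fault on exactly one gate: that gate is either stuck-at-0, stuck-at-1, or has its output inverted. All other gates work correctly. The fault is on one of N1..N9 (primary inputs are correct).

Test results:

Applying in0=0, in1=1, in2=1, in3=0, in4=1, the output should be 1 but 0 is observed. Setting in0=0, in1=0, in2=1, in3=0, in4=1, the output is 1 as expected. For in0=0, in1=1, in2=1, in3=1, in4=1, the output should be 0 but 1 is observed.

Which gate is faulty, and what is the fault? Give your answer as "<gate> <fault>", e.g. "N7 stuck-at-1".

N2 inverted output

Fault-free values for test 1 (in0=0, in1=1, in2=1, in3=0, in4=1): N1=1, N2=1, N3=1, N4=1, N5=1, N6=1, N7=0, N8=0, N9=1, giving Y=1. Observed 0.
Test 1: faults giving observed 0 are {N2 stuck-at-0, N2 inverted output, N3 stuck-at-0, N3 inverted output, N5 stuck-at-0, N5 inverted output, N6 stuck-at-0, N6 inverted output, N7 stuck-at-1, N7 inverted output, N8 stuck-at-1, N8 inverted output, N9 stuck-at-0, N9 inverted output}.
Test 2 (in0=0, in1=0, in2=1, in3=0, in4=1): fault-free N1=0, N2=1, N3=1, N4=1, N5=1, N6=1, N7=0, N8=0, N9=1 → 1; observed 1. Eliminates N3 stuck-at-0, N3 inverted output, N5 stuck-at-0, N5 inverted output, N6 stuck-at-0, N6 inverted output, N7 stuck-at-1, N7 inverted output, N8 stuck-at-1, N8 inverted output, N9 stuck-at-0, N9 inverted output.
Test 3 (in0=0, in1=1, in2=1, in3=1, in4=1): fault-free N1=1, N2=0, N3=1, N4=1, N5=0, N6=0, N7=1, N8=1, N9=0 → 0; observed 1. Eliminates N2 stuck-at-0.
Only N2 inverted output is consistent with every test.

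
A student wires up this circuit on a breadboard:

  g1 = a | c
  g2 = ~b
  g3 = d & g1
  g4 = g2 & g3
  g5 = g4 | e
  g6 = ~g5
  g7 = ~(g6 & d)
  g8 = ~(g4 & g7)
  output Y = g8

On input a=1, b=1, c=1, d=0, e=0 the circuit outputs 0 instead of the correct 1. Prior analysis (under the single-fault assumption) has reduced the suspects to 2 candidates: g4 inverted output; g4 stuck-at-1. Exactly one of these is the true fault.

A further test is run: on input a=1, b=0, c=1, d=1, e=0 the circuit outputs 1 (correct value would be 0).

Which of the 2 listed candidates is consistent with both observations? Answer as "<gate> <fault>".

g4 inverted output

Evaluate each candidate on input a=1, b=0, c=1, d=1, e=0:
  g4 inverted output: g1=1, g2=1, g3=1, g4=0 [inverted output], g5=0, g6=1, g7=0, g8=1 → 1 — matches
  g4 stuck-at-1: g1=1, g2=1, g3=1, g4=1 [stuck-at-1], g5=1, g6=0, g7=1, g8=0 → 0 — eliminated
Only g4 inverted output reproduces the observed 1.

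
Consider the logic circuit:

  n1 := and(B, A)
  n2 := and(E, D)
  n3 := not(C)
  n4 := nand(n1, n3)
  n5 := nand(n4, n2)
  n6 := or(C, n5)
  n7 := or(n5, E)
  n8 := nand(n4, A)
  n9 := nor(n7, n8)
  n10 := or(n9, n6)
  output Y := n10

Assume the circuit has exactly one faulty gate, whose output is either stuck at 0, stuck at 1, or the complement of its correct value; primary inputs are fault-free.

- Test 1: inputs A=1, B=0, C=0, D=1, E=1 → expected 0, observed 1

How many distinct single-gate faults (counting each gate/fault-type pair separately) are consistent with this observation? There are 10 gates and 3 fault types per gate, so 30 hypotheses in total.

Fault-free: n1=0, n2=1, n3=1, n4=1, n5=0, n6=0, n7=1, n8=0, n9=0, n10=0 → 0. Observed 1.
  n1: stuck-at-1, inverted output ✓; others ✗
  n2: stuck-at-0, inverted output ✓; others ✗
  n3: none of the 3 fault types match ✗
  n4: stuck-at-0, inverted output ✓; others ✗
  n5: stuck-at-1, inverted output ✓; others ✗
  n6: stuck-at-1, inverted output ✓; others ✗
  n7: stuck-at-0, inverted output ✓; others ✗
  n8: none of the 3 fault types match ✗
  n9: stuck-at-1, inverted output ✓; others ✗
  n10: stuck-at-1, inverted output ✓; others ✗
Consistent faults: {n1 stuck-at-1, n1 inverted output, n2 stuck-at-0, n2 inverted output, n4 stuck-at-0, n4 inverted output, n5 stuck-at-1, n5 inverted output, n6 stuck-at-1, n6 inverted output, n7 stuck-at-0, n7 inverted output, n9 stuck-at-1, n9 inverted output, n10 stuck-at-1, n10 inverted output} — 16 in all.

16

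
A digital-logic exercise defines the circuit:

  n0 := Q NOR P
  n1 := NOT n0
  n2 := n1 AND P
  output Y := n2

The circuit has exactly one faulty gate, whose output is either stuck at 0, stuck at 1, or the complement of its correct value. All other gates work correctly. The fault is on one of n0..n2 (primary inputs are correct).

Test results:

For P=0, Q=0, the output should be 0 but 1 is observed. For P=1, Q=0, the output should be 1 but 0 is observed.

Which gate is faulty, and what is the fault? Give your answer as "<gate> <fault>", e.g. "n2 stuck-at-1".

Fault-free values for test 1 (P=0, Q=0): n0=1, n1=0, n2=0, giving Y=0. Observed 1.
Test 1: faults giving observed 1 are {n2 stuck-at-1, n2 inverted output}.
Test 2 (P=1, Q=0): fault-free n0=0, n1=1, n2=1 → 1; observed 0. Eliminates n2 stuck-at-1.
Only n2 inverted output is consistent with every test.

n2 inverted output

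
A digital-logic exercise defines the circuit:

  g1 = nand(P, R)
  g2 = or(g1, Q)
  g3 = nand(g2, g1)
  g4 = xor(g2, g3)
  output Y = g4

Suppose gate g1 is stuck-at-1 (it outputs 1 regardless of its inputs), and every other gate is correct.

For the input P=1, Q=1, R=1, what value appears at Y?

1

Propagate with g1 forced: g1=1 [stuck-at-1], g2=1, g3=0, g4=1.
So Y = 1. (Without the fault it would be 0.)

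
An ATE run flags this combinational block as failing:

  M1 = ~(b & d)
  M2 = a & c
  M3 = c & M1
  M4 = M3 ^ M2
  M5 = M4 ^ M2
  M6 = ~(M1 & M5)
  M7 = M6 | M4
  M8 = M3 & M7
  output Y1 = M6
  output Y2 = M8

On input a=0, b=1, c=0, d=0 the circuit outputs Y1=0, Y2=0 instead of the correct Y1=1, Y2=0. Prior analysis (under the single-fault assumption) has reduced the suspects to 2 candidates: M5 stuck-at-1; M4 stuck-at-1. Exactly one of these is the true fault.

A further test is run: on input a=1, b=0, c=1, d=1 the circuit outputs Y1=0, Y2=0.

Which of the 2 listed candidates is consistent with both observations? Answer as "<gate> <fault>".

M5 stuck-at-1

Evaluate each candidate on input a=1, b=0, c=1, d=1:
  M5 stuck-at-1: M1=1, M2=1, M3=1, M4=0, M5=1 [stuck-at-1], M6=0, M7=0, M8=0 → Y1=0, Y2=0 — matches
  M4 stuck-at-1: M1=1, M2=1, M3=1, M4=1 [stuck-at-1], M5=0, M6=1, M7=1, M8=1 → Y1=1, Y2=1 — eliminated
Only M5 stuck-at-1 reproduces the observed Y1=0, Y2=0.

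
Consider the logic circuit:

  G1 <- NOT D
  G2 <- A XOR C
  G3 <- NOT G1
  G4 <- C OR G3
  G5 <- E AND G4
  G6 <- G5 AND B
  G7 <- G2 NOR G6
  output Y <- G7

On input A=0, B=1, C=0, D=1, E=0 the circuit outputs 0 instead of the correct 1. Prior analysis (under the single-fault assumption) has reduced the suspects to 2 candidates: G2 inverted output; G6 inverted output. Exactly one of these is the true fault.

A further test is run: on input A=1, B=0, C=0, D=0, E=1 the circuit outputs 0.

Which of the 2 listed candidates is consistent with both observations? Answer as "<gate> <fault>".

G6 inverted output

Evaluate each candidate on input A=1, B=0, C=0, D=0, E=1:
  G2 inverted output: G1=1, G2=0 [inverted output], G3=0, G4=0, G5=0, G6=0, G7=1 → 1 — eliminated
  G6 inverted output: G1=1, G2=1, G3=0, G4=0, G5=0, G6=1 [inverted output], G7=0 → 0 — matches
Only G6 inverted output reproduces the observed 0.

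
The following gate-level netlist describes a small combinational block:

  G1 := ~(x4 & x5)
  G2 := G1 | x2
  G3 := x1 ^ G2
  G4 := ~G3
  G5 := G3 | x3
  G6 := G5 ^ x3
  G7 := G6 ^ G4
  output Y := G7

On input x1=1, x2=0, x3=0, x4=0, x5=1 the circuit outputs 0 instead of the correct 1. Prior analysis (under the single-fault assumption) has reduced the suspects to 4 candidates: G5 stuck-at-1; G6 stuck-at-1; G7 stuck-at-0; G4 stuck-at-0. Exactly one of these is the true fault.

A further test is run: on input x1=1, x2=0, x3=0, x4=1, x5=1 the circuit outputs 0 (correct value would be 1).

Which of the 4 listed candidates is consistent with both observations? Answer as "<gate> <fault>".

G7 stuck-at-0

Evaluate each candidate on input x1=1, x2=0, x3=0, x4=1, x5=1:
  G5 stuck-at-1: G1=0, G2=0, G3=1, G4=0, G5=1 [stuck-at-1], G6=1, G7=1 → 1 — eliminated
  G6 stuck-at-1: G1=0, G2=0, G3=1, G4=0, G5=1, G6=1 [stuck-at-1], G7=1 → 1 — eliminated
  G7 stuck-at-0: G1=0, G2=0, G3=1, G4=0, G5=1, G6=1, G7=0 [stuck-at-0] → 0 — matches
  G4 stuck-at-0: G1=0, G2=0, G3=1, G4=0 [stuck-at-0], G5=1, G6=1, G7=1 → 1 — eliminated
Only G7 stuck-at-0 reproduces the observed 0.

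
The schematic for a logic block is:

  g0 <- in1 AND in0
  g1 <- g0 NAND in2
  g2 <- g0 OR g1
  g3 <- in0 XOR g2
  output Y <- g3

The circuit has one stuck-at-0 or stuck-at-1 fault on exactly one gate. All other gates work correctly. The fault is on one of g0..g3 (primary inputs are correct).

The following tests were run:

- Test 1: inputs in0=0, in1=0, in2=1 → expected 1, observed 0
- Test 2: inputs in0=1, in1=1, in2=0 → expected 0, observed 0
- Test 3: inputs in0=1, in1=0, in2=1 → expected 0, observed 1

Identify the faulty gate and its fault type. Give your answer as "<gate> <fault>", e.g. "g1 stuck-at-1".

Fault-free values for test 1 (in0=0, in1=0, in2=1): g0=0, g1=1, g2=1, g3=1, giving Y=1. Observed 0.
Test 1: faults giving observed 0 are {g1 stuck-at-0, g2 stuck-at-0, g3 stuck-at-0}.
Test 2 (in0=1, in1=1, in2=0): fault-free g0=1, g1=1, g2=1, g3=0 → 0; observed 0. Eliminates g2 stuck-at-0.
Test 3 (in0=1, in1=0, in2=1): fault-free g0=0, g1=1, g2=1, g3=0 → 0; observed 1. Eliminates g3 stuck-at-0.
Only g1 stuck-at-0 is consistent with every test.

g1 stuck-at-0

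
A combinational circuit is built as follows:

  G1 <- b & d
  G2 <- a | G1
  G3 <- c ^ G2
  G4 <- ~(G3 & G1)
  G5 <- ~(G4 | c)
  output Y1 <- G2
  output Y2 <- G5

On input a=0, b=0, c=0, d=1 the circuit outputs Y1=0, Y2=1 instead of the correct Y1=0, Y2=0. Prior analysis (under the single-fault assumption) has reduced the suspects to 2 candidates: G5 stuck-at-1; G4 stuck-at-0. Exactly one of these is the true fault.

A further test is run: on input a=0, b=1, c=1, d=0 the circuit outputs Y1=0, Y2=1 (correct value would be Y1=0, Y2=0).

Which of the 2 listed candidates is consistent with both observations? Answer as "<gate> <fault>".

G5 stuck-at-1

Evaluate each candidate on input a=0, b=1, c=1, d=0:
  G5 stuck-at-1: G1=0, G2=0, G3=1, G4=1, G5=1 [stuck-at-1] → Y1=0, Y2=1 — matches
  G4 stuck-at-0: G1=0, G2=0, G3=1, G4=0 [stuck-at-0], G5=0 → Y1=0, Y2=0 — eliminated
Only G5 stuck-at-1 reproduces the observed Y1=0, Y2=1.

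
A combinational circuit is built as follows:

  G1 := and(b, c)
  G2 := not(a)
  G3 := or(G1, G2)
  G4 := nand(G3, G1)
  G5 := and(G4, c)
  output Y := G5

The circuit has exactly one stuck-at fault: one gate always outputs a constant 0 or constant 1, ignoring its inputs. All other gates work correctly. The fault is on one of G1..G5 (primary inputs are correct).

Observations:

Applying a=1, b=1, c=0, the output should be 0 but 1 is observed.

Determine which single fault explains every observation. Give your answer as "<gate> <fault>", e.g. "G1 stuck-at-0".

G5 stuck-at-1

Fault-free values for test 1 (a=1, b=1, c=0): G1=0, G2=0, G3=0, G4=1, G5=0, giving Y=0. Observed 1.
Test 1: faults giving observed 1 are {G5 stuck-at-1}.
Only G5 stuck-at-1 is consistent with every test.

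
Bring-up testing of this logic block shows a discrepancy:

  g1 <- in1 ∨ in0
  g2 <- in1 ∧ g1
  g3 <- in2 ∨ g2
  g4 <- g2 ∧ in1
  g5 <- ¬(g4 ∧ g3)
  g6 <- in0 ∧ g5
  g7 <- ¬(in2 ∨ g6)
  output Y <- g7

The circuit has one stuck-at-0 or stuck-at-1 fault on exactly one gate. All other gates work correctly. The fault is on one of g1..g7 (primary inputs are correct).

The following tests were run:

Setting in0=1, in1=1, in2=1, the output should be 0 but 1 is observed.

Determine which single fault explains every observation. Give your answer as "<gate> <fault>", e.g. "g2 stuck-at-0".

Fault-free values for test 1 (in0=1, in1=1, in2=1): g1=1, g2=1, g3=1, g4=1, g5=0, g6=0, g7=0, giving Y=0. Observed 1.
Test 1: faults giving observed 1 are {g7 stuck-at-1}.
Only g7 stuck-at-1 is consistent with every test.

g7 stuck-at-1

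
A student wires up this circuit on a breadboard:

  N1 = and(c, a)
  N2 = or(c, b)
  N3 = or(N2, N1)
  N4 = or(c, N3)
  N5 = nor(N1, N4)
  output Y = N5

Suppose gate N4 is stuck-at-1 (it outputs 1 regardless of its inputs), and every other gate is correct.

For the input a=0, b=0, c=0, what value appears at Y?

0

Propagate with N4 forced: N1=0, N2=0, N3=0, N4=1 [stuck-at-1], N5=0.
So Y = 0. (Without the fault it would be 1.)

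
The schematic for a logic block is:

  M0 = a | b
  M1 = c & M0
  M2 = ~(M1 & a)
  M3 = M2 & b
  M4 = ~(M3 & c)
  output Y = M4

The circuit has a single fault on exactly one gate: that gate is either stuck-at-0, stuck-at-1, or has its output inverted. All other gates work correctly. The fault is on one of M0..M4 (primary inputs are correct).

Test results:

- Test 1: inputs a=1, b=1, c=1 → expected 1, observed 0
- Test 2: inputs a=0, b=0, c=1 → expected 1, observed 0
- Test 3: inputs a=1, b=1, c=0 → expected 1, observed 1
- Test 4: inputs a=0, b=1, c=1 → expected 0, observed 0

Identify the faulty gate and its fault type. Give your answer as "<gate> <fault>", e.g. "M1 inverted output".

M3 stuck-at-1

Fault-free values for test 1 (a=1, b=1, c=1): M0=1, M1=1, M2=0, M3=0, M4=1, giving Y=1. Observed 0.
Test 1: faults giving observed 0 are {M0 stuck-at-0, M0 inverted output, M1 stuck-at-0, M1 inverted output, M2 stuck-at-1, M2 inverted output, M3 stuck-at-1, M3 inverted output, M4 stuck-at-0, M4 inverted output}.
Test 2 (a=0, b=0, c=1): fault-free M0=0, M1=0, M2=1, M3=0, M4=1 → 1; observed 0. Eliminates M0 stuck-at-0, M0 inverted output, M1 stuck-at-0, M1 inverted output, M2 stuck-at-1, M2 inverted output.
Test 3 (a=1, b=1, c=0): fault-free M0=1, M1=0, M2=1, M3=1, M4=1 → 1; observed 1. Eliminates M4 stuck-at-0, M4 inverted output.
Test 4 (a=0, b=1, c=1): fault-free M0=1, M1=1, M2=1, M3=1, M4=0 → 0; observed 0. Eliminates M3 inverted output.
Only M3 stuck-at-1 is consistent with every test.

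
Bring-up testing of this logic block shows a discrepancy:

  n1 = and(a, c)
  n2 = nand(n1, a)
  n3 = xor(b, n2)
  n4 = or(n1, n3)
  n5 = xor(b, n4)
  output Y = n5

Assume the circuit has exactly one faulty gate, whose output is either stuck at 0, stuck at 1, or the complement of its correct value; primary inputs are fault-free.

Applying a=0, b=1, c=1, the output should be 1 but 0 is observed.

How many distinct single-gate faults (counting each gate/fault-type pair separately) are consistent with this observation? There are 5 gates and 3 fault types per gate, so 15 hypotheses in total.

Fault-free: n1=0, n2=1, n3=0, n4=0, n5=1 → 1. Observed 0.
  n1: stuck-at-1, inverted output ✓; others ✗
  n2: stuck-at-0, inverted output ✓; others ✗
  n3: stuck-at-1, inverted output ✓; others ✗
  n4: stuck-at-1, inverted output ✓; others ✗
  n5: stuck-at-0, inverted output ✓; others ✗
Consistent faults: {n1 stuck-at-1, n1 inverted output, n2 stuck-at-0, n2 inverted output, n3 stuck-at-1, n3 inverted output, n4 stuck-at-1, n4 inverted output, n5 stuck-at-0, n5 inverted output} — 10 in all.

10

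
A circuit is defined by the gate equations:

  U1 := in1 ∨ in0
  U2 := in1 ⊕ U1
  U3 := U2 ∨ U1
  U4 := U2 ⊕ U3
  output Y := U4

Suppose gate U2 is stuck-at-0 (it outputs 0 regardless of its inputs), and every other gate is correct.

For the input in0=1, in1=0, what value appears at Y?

Propagate with U2 forced: U1=1, U2=0 [stuck-at-0], U3=1, U4=1.
So Y = 1. (Without the fault it would be 0.)

1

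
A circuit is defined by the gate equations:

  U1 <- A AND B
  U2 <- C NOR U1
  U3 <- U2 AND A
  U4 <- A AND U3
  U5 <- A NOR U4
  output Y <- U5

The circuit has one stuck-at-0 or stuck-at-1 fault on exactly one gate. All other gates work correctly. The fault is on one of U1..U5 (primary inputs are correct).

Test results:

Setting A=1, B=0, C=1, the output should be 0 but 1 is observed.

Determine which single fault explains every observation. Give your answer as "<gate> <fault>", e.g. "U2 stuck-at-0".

Fault-free values for test 1 (A=1, B=0, C=1): U1=0, U2=0, U3=0, U4=0, U5=0, giving Y=0. Observed 1.
Test 1: faults giving observed 1 are {U5 stuck-at-1}.
Only U5 stuck-at-1 is consistent with every test.

U5 stuck-at-1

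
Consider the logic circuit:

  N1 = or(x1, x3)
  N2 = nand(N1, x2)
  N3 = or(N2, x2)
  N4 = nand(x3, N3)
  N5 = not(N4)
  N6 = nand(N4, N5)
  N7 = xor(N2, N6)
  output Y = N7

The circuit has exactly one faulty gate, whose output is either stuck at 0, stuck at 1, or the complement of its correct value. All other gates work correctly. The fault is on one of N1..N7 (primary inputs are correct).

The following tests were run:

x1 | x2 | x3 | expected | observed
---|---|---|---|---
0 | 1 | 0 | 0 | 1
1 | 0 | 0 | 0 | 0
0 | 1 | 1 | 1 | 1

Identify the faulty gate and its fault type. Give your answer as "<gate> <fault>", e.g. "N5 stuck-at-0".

Fault-free values for test 1 (x1=0, x2=1, x3=0): N1=0, N2=1, N3=1, N4=1, N5=0, N6=1, N7=0, giving Y=0. Observed 1.
Test 1: faults giving observed 1 are {N1 stuck-at-1, N1 inverted output, N2 stuck-at-0, N2 inverted output, N5 stuck-at-1, N5 inverted output, N6 stuck-at-0, N6 inverted output, N7 stuck-at-1, N7 inverted output}.
Test 2 (x1=1, x2=0, x3=0): fault-free N1=1, N2=1, N3=1, N4=1, N5=0, N6=1, N7=0 → 0; observed 0. Eliminates N2 stuck-at-0, N2 inverted output, N5 stuck-at-1, N5 inverted output, N6 stuck-at-0, N6 inverted output, N7 stuck-at-1, N7 inverted output.
Test 3 (x1=0, x2=1, x3=1): fault-free N1=1, N2=0, N3=1, N4=0, N5=1, N6=1, N7=1 → 1; observed 1. Eliminates N1 inverted output.
Only N1 stuck-at-1 is consistent with every test.

N1 stuck-at-1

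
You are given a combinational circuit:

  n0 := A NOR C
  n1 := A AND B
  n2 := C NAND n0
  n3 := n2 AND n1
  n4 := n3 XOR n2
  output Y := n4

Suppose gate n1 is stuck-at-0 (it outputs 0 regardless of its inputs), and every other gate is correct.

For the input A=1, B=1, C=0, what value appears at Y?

Propagate with n1 forced: n0=0, n1=0 [stuck-at-0], n2=1, n3=0, n4=1.
So Y = 1. (Without the fault it would be 0.)

1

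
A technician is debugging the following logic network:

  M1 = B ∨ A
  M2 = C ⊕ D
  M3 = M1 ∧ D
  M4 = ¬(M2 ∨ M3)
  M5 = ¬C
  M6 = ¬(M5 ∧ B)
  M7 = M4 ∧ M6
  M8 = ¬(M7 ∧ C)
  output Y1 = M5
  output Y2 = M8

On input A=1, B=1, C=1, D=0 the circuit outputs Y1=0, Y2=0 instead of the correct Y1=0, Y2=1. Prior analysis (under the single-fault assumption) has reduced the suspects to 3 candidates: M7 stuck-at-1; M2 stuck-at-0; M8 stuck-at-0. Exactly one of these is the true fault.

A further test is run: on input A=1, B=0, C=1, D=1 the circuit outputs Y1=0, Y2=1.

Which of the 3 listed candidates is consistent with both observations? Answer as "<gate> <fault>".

Evaluate each candidate on input A=1, B=0, C=1, D=1:
  M7 stuck-at-1: M1=1, M2=0, M3=1, M4=0, M5=0, M6=1, M7=1 [stuck-at-1], M8=0 → Y1=0, Y2=0 — eliminated
  M2 stuck-at-0: M1=1, M2=0 [stuck-at-0], M3=1, M4=0, M5=0, M6=1, M7=0, M8=1 → Y1=0, Y2=1 — matches
  M8 stuck-at-0: M1=1, M2=0, M3=1, M4=0, M5=0, M6=1, M7=0, M8=0 [stuck-at-0] → Y1=0, Y2=0 — eliminated
Only M2 stuck-at-0 reproduces the observed Y1=0, Y2=1.

M2 stuck-at-0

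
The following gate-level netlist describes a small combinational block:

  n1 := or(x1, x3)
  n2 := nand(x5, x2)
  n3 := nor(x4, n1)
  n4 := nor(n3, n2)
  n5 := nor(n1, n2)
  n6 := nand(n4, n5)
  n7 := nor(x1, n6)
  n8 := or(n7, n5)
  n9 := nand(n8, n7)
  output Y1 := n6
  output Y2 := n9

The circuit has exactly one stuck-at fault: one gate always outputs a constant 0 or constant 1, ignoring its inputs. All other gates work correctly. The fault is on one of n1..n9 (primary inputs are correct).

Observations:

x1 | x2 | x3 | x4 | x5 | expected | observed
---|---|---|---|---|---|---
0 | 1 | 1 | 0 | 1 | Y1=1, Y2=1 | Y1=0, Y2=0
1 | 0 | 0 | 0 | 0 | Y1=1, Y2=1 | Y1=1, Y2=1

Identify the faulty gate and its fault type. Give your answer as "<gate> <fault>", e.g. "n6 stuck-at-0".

n5 stuck-at-1

Fault-free values for test 1 (x1=0, x2=1, x3=1, x4=0, x5=1): n1=1, n2=0, n3=0, n4=1, n5=0, n6=1, n7=0, n8=0, n9=1, giving Y1=1, Y2=1. Observed Y1=0, Y2=0.
Test 1: faults giving observed Y1=0, Y2=0 are {n5 stuck-at-1, n6 stuck-at-0}.
Test 2 (x1=1, x2=0, x3=0, x4=0, x5=0): fault-free n1=1, n2=1, n3=0, n4=0, n5=0, n6=1, n7=0, n8=0, n9=1 → Y1=1, Y2=1; observed Y1=1, Y2=1. Eliminates n6 stuck-at-0.
Only n5 stuck-at-1 is consistent with every test.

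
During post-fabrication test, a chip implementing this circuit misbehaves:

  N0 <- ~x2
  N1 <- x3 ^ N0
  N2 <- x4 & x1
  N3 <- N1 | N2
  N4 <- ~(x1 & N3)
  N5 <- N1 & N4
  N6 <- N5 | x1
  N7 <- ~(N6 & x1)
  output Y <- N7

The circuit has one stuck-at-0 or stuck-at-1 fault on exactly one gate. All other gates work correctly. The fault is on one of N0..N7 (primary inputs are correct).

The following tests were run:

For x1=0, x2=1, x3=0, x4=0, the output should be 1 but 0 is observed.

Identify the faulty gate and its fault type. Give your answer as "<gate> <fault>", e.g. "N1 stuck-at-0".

Fault-free values for test 1 (x1=0, x2=1, x3=0, x4=0): N0=0, N1=0, N2=0, N3=0, N4=1, N5=0, N6=0, N7=1, giving Y=1. Observed 0.
Test 1: faults giving observed 0 are {N7 stuck-at-0}.
Only N7 stuck-at-0 is consistent with every test.

N7 stuck-at-0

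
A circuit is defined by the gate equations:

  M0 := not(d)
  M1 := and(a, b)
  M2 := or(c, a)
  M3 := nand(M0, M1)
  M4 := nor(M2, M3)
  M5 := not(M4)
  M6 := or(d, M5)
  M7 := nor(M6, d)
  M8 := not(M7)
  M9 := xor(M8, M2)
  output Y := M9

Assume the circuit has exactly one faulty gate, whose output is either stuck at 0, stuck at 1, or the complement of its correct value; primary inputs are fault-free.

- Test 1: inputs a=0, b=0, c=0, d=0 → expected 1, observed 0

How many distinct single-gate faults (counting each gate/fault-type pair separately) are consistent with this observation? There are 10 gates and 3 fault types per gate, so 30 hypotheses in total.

Fault-free: M0=1, M1=0, M2=0, M3=1, M4=0, M5=1, M6=1, M7=0, M8=1, M9=1 → 1. Observed 0.
  M0: none of the 3 fault types match ✗
  M1: stuck-at-1, inverted output ✓; others ✗
  M2: stuck-at-1, inverted output ✓; others ✗
  M3: stuck-at-0, inverted output ✓; others ✗
  M4: stuck-at-1, inverted output ✓; others ✗
  M5: stuck-at-0, inverted output ✓; others ✗
  M6: stuck-at-0, inverted output ✓; others ✗
  M7: stuck-at-1, inverted output ✓; others ✗
  M8: stuck-at-0, inverted output ✓; others ✗
  M9: stuck-at-0, inverted output ✓; others ✗
Consistent faults: {M1 stuck-at-1, M1 inverted output, M2 stuck-at-1, M2 inverted output, M3 stuck-at-0, M3 inverted output, M4 stuck-at-1, M4 inverted output, M5 stuck-at-0, M5 inverted output, M6 stuck-at-0, M6 inverted output, M7 stuck-at-1, M7 inverted output, M8 stuck-at-0, M8 inverted output, M9 stuck-at-0, M9 inverted output} — 18 in all.

18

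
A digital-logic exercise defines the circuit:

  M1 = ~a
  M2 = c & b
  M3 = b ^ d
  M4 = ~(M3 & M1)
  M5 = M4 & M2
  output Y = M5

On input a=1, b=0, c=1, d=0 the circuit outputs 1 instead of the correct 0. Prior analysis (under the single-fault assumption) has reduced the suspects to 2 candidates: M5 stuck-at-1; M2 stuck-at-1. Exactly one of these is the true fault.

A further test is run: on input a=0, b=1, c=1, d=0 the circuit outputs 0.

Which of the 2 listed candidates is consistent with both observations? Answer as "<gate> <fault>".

Evaluate each candidate on input a=0, b=1, c=1, d=0:
  M5 stuck-at-1: M1=1, M2=1, M3=1, M4=0, M5=1 [stuck-at-1] → 1 — eliminated
  M2 stuck-at-1: M1=1, M2=1 [stuck-at-1], M3=1, M4=0, M5=0 → 0 — matches
Only M2 stuck-at-1 reproduces the observed 0.

M2 stuck-at-1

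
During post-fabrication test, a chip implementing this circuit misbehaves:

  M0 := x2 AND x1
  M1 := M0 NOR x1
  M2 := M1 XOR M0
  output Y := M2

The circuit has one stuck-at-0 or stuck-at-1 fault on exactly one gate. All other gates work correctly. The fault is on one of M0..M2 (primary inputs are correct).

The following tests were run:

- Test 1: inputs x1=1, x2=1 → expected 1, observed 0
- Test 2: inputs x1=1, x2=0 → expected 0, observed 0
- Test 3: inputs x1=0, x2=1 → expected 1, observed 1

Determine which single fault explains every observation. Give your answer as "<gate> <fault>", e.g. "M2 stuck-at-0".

M0 stuck-at-0

Fault-free values for test 1 (x1=1, x2=1): M0=1, M1=0, M2=1, giving Y=1. Observed 0.
Test 1: faults giving observed 0 are {M0 stuck-at-0, M1 stuck-at-1, M2 stuck-at-0}.
Test 2 (x1=1, x2=0): fault-free M0=0, M1=0, M2=0 → 0; observed 0. Eliminates M1 stuck-at-1.
Test 3 (x1=0, x2=1): fault-free M0=0, M1=1, M2=1 → 1; observed 1. Eliminates M2 stuck-at-0.
Only M0 stuck-at-0 is consistent with every test.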